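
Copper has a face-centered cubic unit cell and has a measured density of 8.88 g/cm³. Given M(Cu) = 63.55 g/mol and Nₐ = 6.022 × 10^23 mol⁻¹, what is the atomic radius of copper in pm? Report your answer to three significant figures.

128 pm

For an FCC cell (Z = 4), a³ = Z·M/(N_A·ρ) = 4 × 63.55 / (6.022 × 10²³ × 8.880) = 4.754 × 10^-23 cm³, so a = 3.622 × 10^-8 cm = 362.2 pm.
Atoms touch along the face diagonal, so √2·a = 4r, so r = 0.3536 × a = 128 pm.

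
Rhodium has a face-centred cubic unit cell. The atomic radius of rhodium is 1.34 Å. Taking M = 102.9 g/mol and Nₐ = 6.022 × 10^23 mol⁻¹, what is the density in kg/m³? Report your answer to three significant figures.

In an FCC lattice, atoms touch along the face diagonal, so √2·a = 4r, giving a = 3.790 Å = 3.790 × 10^-8 cm.
With Z = 4, ρ = Z·M/(N_A·a³) = 4 × 102.9 / (6.022 × 10²³ × 5.444 × 10^-23) = 12.55 g/cm³ = 12600 kg/m³.

12600 kg/m³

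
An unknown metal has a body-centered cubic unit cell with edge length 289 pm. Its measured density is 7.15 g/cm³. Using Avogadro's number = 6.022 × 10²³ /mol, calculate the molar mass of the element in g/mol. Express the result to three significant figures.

52.0 g/mol

A BCC cell has Z = 2 atoms; a = 2.890 × 10^-8 cm.
M = ρ·N_A·a³/Z = 7.15 × 6.022 × 10²³ × 2.414 × 10^-23 / 2 = 52.0 g/mol.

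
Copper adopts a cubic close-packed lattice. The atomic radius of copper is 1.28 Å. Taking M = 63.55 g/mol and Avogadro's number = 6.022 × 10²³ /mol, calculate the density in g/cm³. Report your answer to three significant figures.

In an FCC lattice, atoms touch along the face diagonal, so √2·a = 4r, giving a = 3.620 Å = 3.620 × 10^-8 cm.
With Z = 4, ρ = Z·M/(N_A·a³) = 4 × 63.55 / (6.022 × 10²³ × 4.745 × 10^-23) = 8.895 g/cm³.

8.90 g/cm³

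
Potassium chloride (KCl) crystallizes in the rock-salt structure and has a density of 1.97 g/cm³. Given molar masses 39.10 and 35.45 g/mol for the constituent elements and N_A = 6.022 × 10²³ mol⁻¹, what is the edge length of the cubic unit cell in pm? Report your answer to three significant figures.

631 pm

M(KCl) = 74.55 g/mol; Z = 4 formula units per cell.
a³ = Z·M/(N_A·ρ) = 4 × 74.55 / (6.022 × 10²³ × 1.97) = 2.514 × 10^-22 cm³, so a = 6.311 × 10^-8 cm = 631 pm.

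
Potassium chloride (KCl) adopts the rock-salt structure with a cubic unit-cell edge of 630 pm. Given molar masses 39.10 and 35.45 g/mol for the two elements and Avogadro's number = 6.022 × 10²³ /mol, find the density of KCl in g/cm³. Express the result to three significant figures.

The rock-salt structure contains Z = 4 formula units per cell; M(KCl) = 39.10 + 35.45 = 74.55 g/mol.
a³ = (6.300 × 10^-8 cm)³ = 2.500 × 10^-22 cm³.
ρ = 4 × 74.55 / (6.022 × 10²³ × 2.500 × 10^-22) = 1.980 g/cm³.

1.98 g/cm³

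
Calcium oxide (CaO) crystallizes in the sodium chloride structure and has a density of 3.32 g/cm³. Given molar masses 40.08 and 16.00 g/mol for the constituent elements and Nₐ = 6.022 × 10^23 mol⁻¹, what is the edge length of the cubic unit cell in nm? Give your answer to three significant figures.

M(CaO) = 56.08 g/mol; Z = 4 formula units per cell.
a³ = Z·M/(N_A·ρ) = 4 × 56.08 / (6.022 × 10²³ × 3.32) = 1.122 × 10^-22 cm³, so a = 4.823 × 10^-8 cm = 0.482 nm.

0.482 nm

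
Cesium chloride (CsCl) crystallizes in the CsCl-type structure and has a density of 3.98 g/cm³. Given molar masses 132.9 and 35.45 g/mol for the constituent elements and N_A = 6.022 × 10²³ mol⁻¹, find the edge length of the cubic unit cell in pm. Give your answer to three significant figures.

413 pm

M(CsCl) = 168.35 g/mol; Z = 1 formula unit per cell.
a³ = Z·M/(N_A·ρ) = 1 × 168.35 / (6.022 × 10²³ × 3.98) = 7.024 × 10^-23 cm³, so a = 4.126 × 10^-8 cm = 413 pm.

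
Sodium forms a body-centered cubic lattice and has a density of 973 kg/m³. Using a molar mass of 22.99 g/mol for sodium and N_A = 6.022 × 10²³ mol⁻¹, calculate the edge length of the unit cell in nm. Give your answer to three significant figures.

With Z = 2 atoms per BCC cell, a³ = Z·M/(N_A·ρ) = 2 × 22.99 / (6.022 × 10²³ × 0.9730 g/cm³) = 7.847 × 10^-23 cm³.
a = (7.847 × 10^-23)^(1/3) = 4.281 × 10^-8 cm = 0.428 nm.

0.428 nm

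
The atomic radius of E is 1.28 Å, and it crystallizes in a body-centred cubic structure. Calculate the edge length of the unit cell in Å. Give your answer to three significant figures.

In a BCC lattice, atoms touch along the body diagonal, so √3·a = 4r.
a = 4r/√3 = 4 × 1.28 / 1.7321 = 2.96 Å.

2.96 Å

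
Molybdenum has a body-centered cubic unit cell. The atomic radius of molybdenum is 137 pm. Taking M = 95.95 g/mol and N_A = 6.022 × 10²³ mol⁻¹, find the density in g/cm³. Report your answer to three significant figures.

In a BCC lattice, atoms touch along the body diagonal, so √3·a = 4r, giving a = 316.4 pm = 3.164 × 10^-8 cm.
With Z = 2, ρ = Z·M/(N_A·a³) = 2 × 95.95 / (6.022 × 10²³ × 3.167 × 10^-23) = 10.06 g/cm³.

10.1 g/cm³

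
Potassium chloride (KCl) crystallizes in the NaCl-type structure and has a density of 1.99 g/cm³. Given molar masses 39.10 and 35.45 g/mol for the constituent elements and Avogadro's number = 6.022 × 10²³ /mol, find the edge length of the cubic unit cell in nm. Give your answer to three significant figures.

0.629 nm

M(KCl) = 74.55 g/mol; Z = 4 formula units per cell.
a³ = Z·M/(N_A·ρ) = 4 × 74.55 / (6.022 × 10²³ × 1.99) = 2.488 × 10^-22 cm³, so a = 6.290 × 10^-8 cm = 0.629 nm.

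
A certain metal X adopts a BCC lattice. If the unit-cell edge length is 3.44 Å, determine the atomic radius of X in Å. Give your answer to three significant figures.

In a BCC lattice, atoms touch along the body diagonal, so √3·a = 4r.
r = √3·a/4 = 1.7321 × 3.44 / 4 = 1.49 Å.

1.49 Å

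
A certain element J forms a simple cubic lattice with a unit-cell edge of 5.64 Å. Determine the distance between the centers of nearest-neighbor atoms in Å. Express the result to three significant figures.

5.64 Å

In a simple cubic structure, atoms touch along the cell edge, so a = 2r; the nearest-neighbor distance equals 2r = 1.000·a.
d = 1.000 × 5.64 = 5.64 Å.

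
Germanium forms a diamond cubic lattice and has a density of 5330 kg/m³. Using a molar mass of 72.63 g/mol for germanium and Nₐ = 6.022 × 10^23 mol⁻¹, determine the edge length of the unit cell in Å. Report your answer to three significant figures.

5.66 Å

With Z = 8 atoms per diamond cubic cell, a³ = Z·M/(N_A·ρ) = 8 × 72.63 / (6.022 × 10²³ × 5.330 g/cm³) = 1.810 × 10^-22 cm³.
a = (1.810 × 10^-22)^(1/3) = 5.657 × 10^-8 cm = 5.66 Å.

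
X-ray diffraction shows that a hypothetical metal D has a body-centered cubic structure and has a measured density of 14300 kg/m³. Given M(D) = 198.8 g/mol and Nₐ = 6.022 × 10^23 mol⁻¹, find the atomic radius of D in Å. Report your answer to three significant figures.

For a BCC cell (Z = 2), a³ = Z·M/(N_A·ρ) = 2 × 198.8 / (6.022 × 10²³ × 14.30) = 4.617 × 10^-23 cm³, so a = 3.587 × 10^-8 cm = 3.587 Å.
Atoms touch along the body diagonal, so √3·a = 4r, so r = 0.4330 × a = 1.55 Å.

1.55 Å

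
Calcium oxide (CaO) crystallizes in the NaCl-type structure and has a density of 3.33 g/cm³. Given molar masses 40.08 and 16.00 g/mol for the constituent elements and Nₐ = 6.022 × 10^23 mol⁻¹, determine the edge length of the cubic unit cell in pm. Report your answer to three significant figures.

482 pm

M(CaO) = 56.08 g/mol; Z = 4 formula units per cell.
a³ = Z·M/(N_A·ρ) = 4 × 56.08 / (6.022 × 10²³ × 3.33) = 1.119 × 10^-22 cm³, so a = 4.818 × 10^-8 cm = 482 pm.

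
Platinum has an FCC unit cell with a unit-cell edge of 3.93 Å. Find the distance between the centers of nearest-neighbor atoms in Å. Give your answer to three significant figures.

In an FCC structure, atoms touch along the face diagonal, so √2·a = 4r; the nearest-neighbor distance equals 2r = 0.7071·a.
d = 0.7071 × 3.93 = 2.78 Å.

2.78 Å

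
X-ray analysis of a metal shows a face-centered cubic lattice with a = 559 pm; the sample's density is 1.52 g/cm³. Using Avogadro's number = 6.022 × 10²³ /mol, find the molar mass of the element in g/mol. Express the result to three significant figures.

40.0 g/mol

An FCC cell has Z = 4 atoms; a = 5.590 × 10^-8 cm.
M = ρ·N_A·a³/Z = 1.52 × 6.022 × 10²³ × 1.747 × 10^-22 / 4 = 40.0 g/mol.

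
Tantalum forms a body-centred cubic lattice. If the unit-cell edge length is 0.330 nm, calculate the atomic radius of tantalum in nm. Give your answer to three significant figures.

0.143 nm

In a BCC lattice, atoms touch along the body diagonal, so √3·a = 4r.
r = √3·a/4 = 1.7321 × 0.330 / 4 = 0.143 nm.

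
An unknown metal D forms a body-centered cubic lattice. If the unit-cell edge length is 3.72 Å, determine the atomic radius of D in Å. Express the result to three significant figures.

1.61 Å

In a BCC lattice, atoms touch along the body diagonal, so √3·a = 4r.
r = √3·a/4 = 1.7321 × 3.72 / 4 = 1.61 Å.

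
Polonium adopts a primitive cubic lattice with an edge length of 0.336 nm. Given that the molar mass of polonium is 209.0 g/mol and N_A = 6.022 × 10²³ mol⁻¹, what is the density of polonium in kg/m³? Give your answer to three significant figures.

A simple cubic unit cell contains Z = 1 atom.
Cell volume: a³ = (0.336 nm)³ = (3.360 × 10^-8 cm)³ = 3.793 × 10^-23 cm³.
ρ = Z·M/(N_A·a³) = 1 × 209.0 / (6.022 × 10²³ × 3.793 × 10^-23) = 9.149 g/cm³ = 9150 kg/m³.

9150 kg/m³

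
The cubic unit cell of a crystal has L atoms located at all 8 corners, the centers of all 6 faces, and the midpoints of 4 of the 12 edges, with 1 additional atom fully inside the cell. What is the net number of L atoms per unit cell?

6

Corner atoms are shared by 8 cells (1/8 each), face atoms by 2 (1/2 each), edge atoms by 4 (1/4 each), interior atoms are unshared.
Net atoms = 8 × 1/8 + 6 × 1/2 + 4 × 1/4 + 1 = 1 + 3 + 1 + 1 = 6.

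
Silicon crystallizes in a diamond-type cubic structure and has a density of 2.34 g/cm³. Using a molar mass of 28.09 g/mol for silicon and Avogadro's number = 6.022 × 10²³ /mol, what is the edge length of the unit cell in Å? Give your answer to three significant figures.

With Z = 8 atoms per diamond cubic cell, a³ = Z·M/(N_A·ρ) = 8 × 28.09 / (6.022 × 10²³ × 2.340 g/cm³) = 1.595 × 10^-22 cm³.
a = (1.595 × 10^-22)^(1/3) = 5.423 × 10^-8 cm = 5.42 Å.

5.42 Å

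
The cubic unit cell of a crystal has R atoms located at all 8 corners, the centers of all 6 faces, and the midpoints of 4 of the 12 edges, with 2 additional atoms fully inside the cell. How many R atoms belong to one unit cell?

Corner atoms are shared by 8 cells (1/8 each), face atoms by 2 (1/2 each), edge atoms by 4 (1/4 each), interior atoms are unshared.
Net atoms = 8 × 1/8 + 6 × 1/2 + 4 × 1/4 + 2 = 1 + 3 + 1 + 2 = 7.

7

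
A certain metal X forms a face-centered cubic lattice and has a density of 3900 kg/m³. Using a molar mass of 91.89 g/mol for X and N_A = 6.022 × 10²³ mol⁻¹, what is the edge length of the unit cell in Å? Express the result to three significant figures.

With Z = 4 atoms per FCC cell, a³ = Z·M/(N_A·ρ) = 4 × 91.89 / (6.022 × 10²³ × 3.900 g/cm³) = 1.565 × 10^-22 cm³.
a = (1.565 × 10^-22)^(1/3) = 5.389 × 10^-8 cm = 5.39 Å.

5.39 Å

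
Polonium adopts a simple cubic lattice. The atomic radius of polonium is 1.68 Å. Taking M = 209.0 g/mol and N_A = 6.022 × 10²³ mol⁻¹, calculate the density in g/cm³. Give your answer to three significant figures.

9.15 g/cm³

In a simple cubic lattice, atoms touch along the cell edge, so a = 2r, giving a = 3.360 Å = 3.360 × 10^-8 cm.
With Z = 1, ρ = Z·M/(N_A·a³) = 1 × 209.0 / (6.022 × 10²³ × 3.793 × 10^-23) = 9.149 g/cm³.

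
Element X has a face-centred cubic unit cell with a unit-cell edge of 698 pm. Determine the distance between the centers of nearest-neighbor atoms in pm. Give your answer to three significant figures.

In an FCC structure, atoms touch along the face diagonal, so √2·a = 4r; the nearest-neighbor distance equals 2r = 0.7071·a.
d = 0.7071 × 698 = 494 pm.

494 pm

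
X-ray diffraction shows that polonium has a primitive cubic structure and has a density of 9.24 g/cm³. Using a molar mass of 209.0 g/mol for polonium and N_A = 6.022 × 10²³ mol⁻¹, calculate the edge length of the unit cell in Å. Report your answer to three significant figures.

With Z = 1 atom per simple cubic cell, a³ = Z·M/(N_A·ρ) = 1 × 209.0 / (6.022 × 10²³ × 9.240 g/cm³) = 3.756 × 10^-23 cm³.
a = (3.756 × 10^-23)^(1/3) = 3.349 × 10^-8 cm = 3.35 Å.

3.35 Å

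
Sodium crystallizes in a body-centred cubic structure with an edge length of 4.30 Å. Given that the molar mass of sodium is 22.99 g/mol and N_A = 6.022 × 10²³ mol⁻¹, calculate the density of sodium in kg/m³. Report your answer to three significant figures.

A BCC unit cell contains Z = 2 atoms.
Cell volume: a³ = (4.30 Å)³ = (4.300 × 10^-8 cm)³ = 7.951 × 10^-23 cm³.
ρ = Z·M/(N_A·a³) = 2 × 22.99 / (6.022 × 10²³ × 7.951 × 10^-23) = 0.9603 g/cm³ = 960 kg/m³.

960 kg/m³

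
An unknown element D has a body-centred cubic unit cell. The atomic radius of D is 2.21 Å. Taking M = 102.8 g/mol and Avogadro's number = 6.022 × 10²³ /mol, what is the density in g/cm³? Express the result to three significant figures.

2.57 g/cm³

In a BCC lattice, atoms touch along the body diagonal, so √3·a = 4r, giving a = 5.104 Å = 5.104 × 10^-8 cm.
With Z = 2, ρ = Z·M/(N_A·a³) = 2 × 102.8 / (6.022 × 10²³ × 1.329 × 10^-22) = 2.568 g/cm³.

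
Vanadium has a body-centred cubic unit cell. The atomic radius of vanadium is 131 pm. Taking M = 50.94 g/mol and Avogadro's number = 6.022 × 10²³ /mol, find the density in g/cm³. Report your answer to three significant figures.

In a BCC lattice, atoms touch along the body diagonal, so √3·a = 4r, giving a = 302.5 pm = 3.025 × 10^-8 cm.
With Z = 2, ρ = Z·M/(N_A·a³) = 2 × 50.94 / (6.022 × 10²³ × 2.769 × 10^-23) = 6.110 g/cm³.

6.11 g/cm³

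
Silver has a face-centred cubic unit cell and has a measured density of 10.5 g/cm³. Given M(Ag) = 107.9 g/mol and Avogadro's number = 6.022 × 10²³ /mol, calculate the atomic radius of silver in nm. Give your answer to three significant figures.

0.144 nm

For an FCC cell (Z = 4), a³ = Z·M/(N_A·ρ) = 4 × 107.9 / (6.022 × 10²³ × 10.50) = 6.826 × 10^-23 cm³, so a = 4.087 × 10^-8 cm = 0.4087 nm.
Atoms touch along the face diagonal, so √2·a = 4r, so r = 0.3536 × a = 0.144 nm.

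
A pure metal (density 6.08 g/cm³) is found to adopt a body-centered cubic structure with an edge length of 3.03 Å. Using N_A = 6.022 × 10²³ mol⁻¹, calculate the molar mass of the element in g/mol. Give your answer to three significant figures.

50.9 g/mol

A BCC cell has Z = 2 atoms; a = 3.030 × 10^-8 cm.
M = ρ·N_A·a³/Z = 6.08 × 6.022 × 10²³ × 2.782 × 10^-23 / 2 = 50.9 g/mol.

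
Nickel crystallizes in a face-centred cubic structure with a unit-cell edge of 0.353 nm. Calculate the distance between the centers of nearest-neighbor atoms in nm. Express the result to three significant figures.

In an FCC structure, atoms touch along the face diagonal, so √2·a = 4r; the nearest-neighbor distance equals 2r = 0.7071·a.
d = 0.7071 × 0.353 = 0.250 nm.

0.250 nm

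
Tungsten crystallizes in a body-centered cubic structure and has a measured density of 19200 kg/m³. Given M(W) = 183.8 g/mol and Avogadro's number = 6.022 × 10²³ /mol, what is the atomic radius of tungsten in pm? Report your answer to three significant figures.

For a BCC cell (Z = 2), a³ = Z·M/(N_A·ρ) = 2 × 183.8 / (6.022 × 10²³ × 19.20) = 3.179 × 10^-23 cm³, so a = 3.168 × 10^-8 cm = 316.8 pm.
Atoms touch along the body diagonal, so √3·a = 4r, so r = 0.4330 × a = 137 pm.

137 pm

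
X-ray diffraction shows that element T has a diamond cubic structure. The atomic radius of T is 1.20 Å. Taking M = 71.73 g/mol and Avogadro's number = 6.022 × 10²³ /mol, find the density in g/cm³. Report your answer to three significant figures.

5.60 g/cm³

In a diamond cubic lattice, nearest neighbors lie along the body diagonal with √3·a = 8r, giving a = 5.543 Å = 5.543 × 10^-8 cm.
With Z = 8, ρ = Z·M/(N_A·a³) = 8 × 71.73 / (6.022 × 10²³ × 1.703 × 10^-22) = 5.597 g/cm³.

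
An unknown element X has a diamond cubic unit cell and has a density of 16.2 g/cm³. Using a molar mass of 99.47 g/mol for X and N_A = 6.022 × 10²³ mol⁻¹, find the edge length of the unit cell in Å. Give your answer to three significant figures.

4.34 Å

With Z = 8 atoms per diamond cubic cell, a³ = Z·M/(N_A·ρ) = 8 × 99.47 / (6.022 × 10²³ × 16.20 g/cm³) = 8.157 × 10^-23 cm³.
a = (8.157 × 10^-23)^(1/3) = 4.337 × 10^-8 cm = 4.34 Å.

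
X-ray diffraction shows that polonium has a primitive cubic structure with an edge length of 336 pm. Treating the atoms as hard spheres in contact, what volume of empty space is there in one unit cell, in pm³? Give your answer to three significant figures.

In a simple cubic lattice atoms touch along the cell edge, so a = 2r, so r = 0.5000a = 168.0 pm.
V_cell = a³ = 3.793 × 10^7 pm³; V_atoms = 1 × (4/3)πr³ = 1.986 × 10^7 pm³.
Empty space = 3.793 × 10^7 − 1.986 × 10^7 = 1.81 × 10^7 pm³.

1.81 × 10^7 pm³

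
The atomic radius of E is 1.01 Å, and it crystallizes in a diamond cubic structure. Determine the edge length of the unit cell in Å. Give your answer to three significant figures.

In a diamond cubic lattice, nearest neighbors lie along the body diagonal with √3·a = 8r.
a = 8r/√3 = 8 × 1.01 / 1.7321 = 4.66 Å.

4.66 Å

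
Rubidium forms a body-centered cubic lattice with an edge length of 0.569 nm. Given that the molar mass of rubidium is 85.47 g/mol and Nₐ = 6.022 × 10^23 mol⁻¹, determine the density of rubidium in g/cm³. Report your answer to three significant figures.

A BCC unit cell contains Z = 2 atoms.
Cell volume: a³ = (0.569 nm)³ = (5.690 × 10^-8 cm)³ = 1.842 × 10^-22 cm³.
ρ = Z·M/(N_A·a³) = 2 × 85.47 / (6.022 × 10²³ × 1.842 × 10^-22) = 1.541 g/cm³.

1.54 g/cm³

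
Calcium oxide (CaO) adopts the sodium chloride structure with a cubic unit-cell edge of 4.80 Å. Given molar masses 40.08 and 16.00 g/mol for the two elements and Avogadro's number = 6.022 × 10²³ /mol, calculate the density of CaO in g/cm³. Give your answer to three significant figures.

The sodium chloride structure contains Z = 4 formula units per cell; M(CaO) = 40.08 + 16.00 = 56.08 g/mol.
a³ = (4.800 × 10^-8 cm)³ = 1.106 × 10^-22 cm³.
ρ = 4 × 56.08 / (6.022 × 10²³ × 1.106 × 10^-22) = 3.368 g/cm³.

3.37 g/cm³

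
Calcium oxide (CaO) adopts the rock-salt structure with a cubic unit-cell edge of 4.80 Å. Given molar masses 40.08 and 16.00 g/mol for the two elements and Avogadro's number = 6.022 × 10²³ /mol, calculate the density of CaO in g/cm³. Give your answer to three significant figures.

3.37 g/cm³

The rock-salt structure contains Z = 4 formula units per cell; M(CaO) = 40.08 + 16.00 = 56.08 g/mol.
a³ = (4.800 × 10^-8 cm)³ = 1.106 × 10^-22 cm³.
ρ = 4 × 56.08 / (6.022 × 10²³ × 1.106 × 10^-22) = 3.368 g/cm³.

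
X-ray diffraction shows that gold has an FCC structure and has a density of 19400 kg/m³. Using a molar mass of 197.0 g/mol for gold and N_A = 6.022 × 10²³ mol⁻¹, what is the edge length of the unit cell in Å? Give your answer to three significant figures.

4.07 Å

With Z = 4 atoms per FCC cell, a³ = Z·M/(N_A·ρ) = 4 × 197.0 / (6.022 × 10²³ × 19.40 g/cm³) = 6.745 × 10^-23 cm³.
a = (6.745 × 10^-23)^(1/3) = 4.071 × 10^-8 cm = 4.07 Å.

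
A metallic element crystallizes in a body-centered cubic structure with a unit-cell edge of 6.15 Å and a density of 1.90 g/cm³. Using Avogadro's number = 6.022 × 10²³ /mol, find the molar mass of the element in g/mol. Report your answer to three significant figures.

133 g/mol

A BCC cell has Z = 2 atoms; a = 6.150 × 10^-8 cm.
M = ρ·N_A·a³/Z = 1.90 × 6.022 × 10²³ × 2.326 × 10^-22 / 2 = 133 g/mol.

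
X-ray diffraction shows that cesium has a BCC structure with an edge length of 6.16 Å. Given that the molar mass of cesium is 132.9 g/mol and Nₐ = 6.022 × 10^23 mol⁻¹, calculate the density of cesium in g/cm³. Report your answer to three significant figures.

1.89 g/cm³

A BCC unit cell contains Z = 2 atoms.
Cell volume: a³ = (6.16 Å)³ = (6.160 × 10^-8 cm)³ = 2.337 × 10^-22 cm³.
ρ = Z·M/(N_A·a³) = 2 × 132.9 / (6.022 × 10²³ × 2.337 × 10^-22) = 1.888 g/cm³.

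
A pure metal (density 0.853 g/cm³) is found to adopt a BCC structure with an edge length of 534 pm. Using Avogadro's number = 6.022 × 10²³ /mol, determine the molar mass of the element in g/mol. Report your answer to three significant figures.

A BCC cell has Z = 2 atoms; a = 5.340 × 10^-8 cm.
M = ρ·N_A·a³/Z = 0.853 × 6.022 × 10²³ × 1.523 × 10^-22 / 2 = 39.1 g/mol.

39.1 g/mol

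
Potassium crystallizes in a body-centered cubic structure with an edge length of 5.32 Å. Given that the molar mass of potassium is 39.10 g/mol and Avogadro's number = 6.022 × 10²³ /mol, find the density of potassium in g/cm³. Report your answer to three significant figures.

0.862 g/cm³

A BCC unit cell contains Z = 2 atoms.
Cell volume: a³ = (5.32 Å)³ = (5.320 × 10^-8 cm)³ = 1.506 × 10^-22 cm³.
ρ = Z·M/(N_A·a³) = 2 × 39.10 / (6.022 × 10²³ × 1.506 × 10^-22) = 0.8624 g/cm³.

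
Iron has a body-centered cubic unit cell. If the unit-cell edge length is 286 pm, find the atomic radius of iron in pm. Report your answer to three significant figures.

In a BCC lattice, atoms touch along the body diagonal, so √3·a = 4r.
r = √3·a/4 = 1.7321 × 286 / 4 = 124 pm.

124 pm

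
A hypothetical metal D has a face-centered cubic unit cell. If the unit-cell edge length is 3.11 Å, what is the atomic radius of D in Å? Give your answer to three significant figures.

In an FCC lattice, atoms touch along the face diagonal, so √2·a = 4r.
r = √2·a/4 = 1.4142 × 3.11 / 4 = 1.10 Å.

1.10 Å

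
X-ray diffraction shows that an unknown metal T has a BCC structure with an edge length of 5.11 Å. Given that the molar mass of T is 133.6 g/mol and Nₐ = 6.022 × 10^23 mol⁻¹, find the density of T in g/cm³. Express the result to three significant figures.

A BCC unit cell contains Z = 2 atoms.
Cell volume: a³ = (5.11 Å)³ = (5.110 × 10^-8 cm)³ = 1.334 × 10^-22 cm³.
ρ = Z·M/(N_A·a³) = 2 × 133.6 / (6.022 × 10²³ × 1.334 × 10^-22) = 3.325 g/cm³.

3.33 g/cm³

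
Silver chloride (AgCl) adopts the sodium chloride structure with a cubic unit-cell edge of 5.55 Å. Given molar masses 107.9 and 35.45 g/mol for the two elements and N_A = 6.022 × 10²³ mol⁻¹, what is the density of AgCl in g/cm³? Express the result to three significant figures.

5.57 g/cm³

The sodium chloride structure contains Z = 4 formula units per cell; M(AgCl) = 107.9 + 35.45 = 143.35 g/mol.
a³ = (5.550 × 10^-8 cm)³ = 1.710 × 10^-22 cm³.
ρ = 4 × 143.35 / (6.022 × 10²³ × 1.710 × 10^-22) = 5.570 g/cm³.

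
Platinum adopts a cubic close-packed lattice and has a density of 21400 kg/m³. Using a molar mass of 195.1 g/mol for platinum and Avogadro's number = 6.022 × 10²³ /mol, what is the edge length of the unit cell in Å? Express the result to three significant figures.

3.93 Å

With Z = 4 atoms per FCC cell, a³ = Z·M/(N_A·ρ) = 4 × 195.1 / (6.022 × 10²³ × 21.40 g/cm³) = 6.056 × 10^-23 cm³.
a = (6.056 × 10^-23)^(1/3) = 3.927 × 10^-8 cm = 3.93 Å.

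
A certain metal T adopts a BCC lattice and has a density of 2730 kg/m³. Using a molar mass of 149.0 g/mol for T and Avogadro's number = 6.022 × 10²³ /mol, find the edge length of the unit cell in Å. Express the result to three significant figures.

With Z = 2 atoms per BCC cell, a³ = Z·M/(N_A·ρ) = 2 × 149.0 / (6.022 × 10²³ × 2.730 g/cm³) = 1.813 × 10^-22 cm³.
a = (1.813 × 10^-22)^(1/3) = 5.659 × 10^-8 cm = 5.66 Å.

5.66 Å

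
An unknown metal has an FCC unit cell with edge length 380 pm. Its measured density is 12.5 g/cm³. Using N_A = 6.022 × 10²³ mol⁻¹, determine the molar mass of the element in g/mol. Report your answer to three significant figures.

103 g/mol

An FCC cell has Z = 4 atoms; a = 3.800 × 10^-8 cm.
M = ρ·N_A·a³/Z = 12.5 × 6.022 × 10²³ × 5.487 × 10^-23 / 4 = 103 g/mol.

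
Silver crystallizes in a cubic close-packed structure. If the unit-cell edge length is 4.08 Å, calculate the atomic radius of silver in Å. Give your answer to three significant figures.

In an FCC lattice, atoms touch along the face diagonal, so √2·a = 4r.
r = √2·a/4 = 1.4142 × 4.08 / 4 = 1.44 Å.

1.44 Å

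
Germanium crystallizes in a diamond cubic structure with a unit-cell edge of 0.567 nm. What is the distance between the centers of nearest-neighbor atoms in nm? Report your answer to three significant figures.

In a diamond cubic structure, nearest neighbors lie along the body diagonal with √3·a = 8r; the nearest-neighbor distance equals 2r = 0.4330·a.
d = 0.4330 × 0.567 = 0.246 nm.

0.246 nm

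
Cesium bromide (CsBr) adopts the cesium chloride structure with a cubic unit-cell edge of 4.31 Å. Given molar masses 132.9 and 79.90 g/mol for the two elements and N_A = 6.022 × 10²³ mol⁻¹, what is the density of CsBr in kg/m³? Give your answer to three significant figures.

4410 kg/m³

The cesium chloride structure contains Z = 1 formula unit per cell; M(CsBr) = 132.9 + 79.90 = 212.8 g/mol.
a³ = (4.310 × 10^-8 cm)³ = 8.006 × 10^-23 cm³.
ρ = 1 × 212.8 / (6.022 × 10²³ × 8.006 × 10^-23) = 4.414 g/cm³ = 4410 kg/m³.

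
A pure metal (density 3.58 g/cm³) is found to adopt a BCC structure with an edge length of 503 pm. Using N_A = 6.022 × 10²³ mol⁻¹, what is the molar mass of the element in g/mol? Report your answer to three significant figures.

A BCC cell has Z = 2 atoms; a = 5.030 × 10^-8 cm.
M = ρ·N_A·a³/Z = 3.58 × 6.022 × 10²³ × 1.273 × 10^-22 / 2 = 137 g/mol.

137 g/mol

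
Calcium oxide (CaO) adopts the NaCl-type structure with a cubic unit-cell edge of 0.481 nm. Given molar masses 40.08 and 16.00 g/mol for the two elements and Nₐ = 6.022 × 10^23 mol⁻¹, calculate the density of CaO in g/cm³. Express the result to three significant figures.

The NaCl-type structure contains Z = 4 formula units per cell; M(CaO) = 40.08 + 16.00 = 56.08 g/mol.
a³ = (4.810 × 10^-8 cm)³ = 1.113 × 10^-22 cm³.
ρ = 4 × 56.08 / (6.022 × 10²³ × 1.113 × 10^-22) = 3.347 g/cm³.

3.35 g/cm³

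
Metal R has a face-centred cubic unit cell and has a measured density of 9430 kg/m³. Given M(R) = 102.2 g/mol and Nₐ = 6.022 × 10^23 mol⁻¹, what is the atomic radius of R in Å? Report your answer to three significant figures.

For an FCC cell (Z = 4), a³ = Z·M/(N_A·ρ) = 4 × 102.2 / (6.022 × 10²³ × 9.430) = 7.199 × 10^-23 cm³, so a = 4.160 × 10^-8 cm = 4.160 Å.
Atoms touch along the face diagonal, so √2·a = 4r, so r = 0.3536 × a = 1.47 Å.

1.47 Å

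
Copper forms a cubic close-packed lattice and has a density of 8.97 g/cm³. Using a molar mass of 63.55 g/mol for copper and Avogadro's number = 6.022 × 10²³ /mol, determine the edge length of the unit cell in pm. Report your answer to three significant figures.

With Z = 4 atoms per FCC cell, a³ = Z·M/(N_A·ρ) = 4 × 63.55 / (6.022 × 10²³ × 8.970 g/cm³) = 4.706 × 10^-23 cm³.
a = (4.706 × 10^-23)^(1/3) = 3.610 × 10^-8 cm = 361 pm.

361 pm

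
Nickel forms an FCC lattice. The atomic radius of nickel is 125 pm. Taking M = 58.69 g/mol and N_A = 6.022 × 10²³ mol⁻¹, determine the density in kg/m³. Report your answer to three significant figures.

In an FCC lattice, atoms touch along the face diagonal, so √2·a = 4r, giving a = 353.6 pm = 3.536 × 10^-8 cm.
With Z = 4, ρ = Z·M/(N_A·a³) = 4 × 58.69 / (6.022 × 10²³ × 4.419 × 10^-23) = 8.821 g/cm³ = 8820 kg/m³.

8820 kg/m³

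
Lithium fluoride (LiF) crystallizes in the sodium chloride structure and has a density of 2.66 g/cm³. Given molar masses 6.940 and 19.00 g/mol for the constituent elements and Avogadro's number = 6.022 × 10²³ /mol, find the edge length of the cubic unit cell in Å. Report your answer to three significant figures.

M(LiF) = 25.94 g/mol; Z = 4 formula units per cell.
a³ = Z·M/(N_A·ρ) = 4 × 25.94 / (6.022 × 10²³ × 2.66) = 6.478 × 10^-23 cm³, so a = 4.016 × 10^-8 cm = 4.02 Å.

4.02 Å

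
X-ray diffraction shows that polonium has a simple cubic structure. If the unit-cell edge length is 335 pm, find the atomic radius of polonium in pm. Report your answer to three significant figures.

168 pm

In a simple cubic lattice, atoms touch along the cell edge, so a = 2r.
r = a/2 = 335/2 = 168 pm.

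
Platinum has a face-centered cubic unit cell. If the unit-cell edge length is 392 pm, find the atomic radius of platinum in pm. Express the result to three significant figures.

In an FCC lattice, atoms touch along the face diagonal, so √2·a = 4r.
r = √2·a/4 = 1.4142 × 392 / 4 = 139 pm.

139 pm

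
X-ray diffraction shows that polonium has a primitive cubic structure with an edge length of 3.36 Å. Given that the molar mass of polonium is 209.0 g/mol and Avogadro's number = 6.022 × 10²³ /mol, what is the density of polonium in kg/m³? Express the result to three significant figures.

A simple cubic unit cell contains Z = 1 atom.
Cell volume: a³ = (3.36 Å)³ = (3.360 × 10^-8 cm)³ = 3.793 × 10^-23 cm³.
ρ = Z·M/(N_A·a³) = 1 × 209.0 / (6.022 × 10²³ × 3.793 × 10^-23) = 9.149 g/cm³ = 9150 kg/m³.

9150 kg/m³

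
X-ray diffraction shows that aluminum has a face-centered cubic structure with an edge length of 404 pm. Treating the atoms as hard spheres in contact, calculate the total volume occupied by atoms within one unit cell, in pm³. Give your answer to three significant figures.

In an FCC lattice atoms touch along the face diagonal, so √2·a = 4r, so r = 0.3536a = 142.8 pm.
V_atoms = Z × (4/3)πr³ = 4 × (4/3)π × (142.8)³ = 4.88 × 10^7 pm³.

4.88 × 10^7 pm³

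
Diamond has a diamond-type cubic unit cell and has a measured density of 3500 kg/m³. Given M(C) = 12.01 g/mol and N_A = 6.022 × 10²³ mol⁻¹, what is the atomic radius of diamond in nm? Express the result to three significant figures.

0.0773 nm

For a diamond cubic cell (Z = 8), a³ = Z·M/(N_A·ρ) = 8 × 12.01 / (6.022 × 10²³ × 3.500) = 4.559 × 10^-23 cm³, so a = 3.572 × 10^-8 cm = 0.3572 nm.
Nearest neighbors lie along the body diagonal with √3·a = 8r, so r = 0.2165 × a = 0.0773 nm.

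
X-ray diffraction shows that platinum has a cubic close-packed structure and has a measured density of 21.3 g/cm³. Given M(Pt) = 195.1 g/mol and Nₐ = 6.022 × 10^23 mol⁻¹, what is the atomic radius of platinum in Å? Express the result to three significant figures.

For an FCC cell (Z = 4), a³ = Z·M/(N_A·ρ) = 4 × 195.1 / (6.022 × 10²³ × 21.30) = 6.084 × 10^-23 cm³, so a = 3.933 × 10^-8 cm = 3.933 Å.
Atoms touch along the face diagonal, so √2·a = 4r, so r = 0.3536 × a = 1.39 Å.

1.39 Å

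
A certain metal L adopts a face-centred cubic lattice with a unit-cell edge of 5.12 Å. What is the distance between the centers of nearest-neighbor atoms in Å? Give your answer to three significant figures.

In an FCC structure, atoms touch along the face diagonal, so √2·a = 4r; the nearest-neighbor distance equals 2r = 0.7071·a.
d = 0.7071 × 5.12 = 3.62 Å.

3.62 Å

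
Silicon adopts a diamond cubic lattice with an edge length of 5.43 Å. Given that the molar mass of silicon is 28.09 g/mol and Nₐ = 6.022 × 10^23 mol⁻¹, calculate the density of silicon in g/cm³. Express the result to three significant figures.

A diamond cubic unit cell contains Z = 8 atoms.
Cell volume: a³ = (5.43 Å)³ = (5.430 × 10^-8 cm)³ = 1.601 × 10^-22 cm³.
ρ = Z·M/(N_A·a³) = 8 × 28.09 / (6.022 × 10²³ × 1.601 × 10^-22) = 2.331 g/cm³.

2.33 g/cm³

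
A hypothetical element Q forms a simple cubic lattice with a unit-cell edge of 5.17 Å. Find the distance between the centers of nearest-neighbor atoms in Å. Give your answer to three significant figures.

5.17 Å

In a simple cubic structure, atoms touch along the cell edge, so a = 2r; the nearest-neighbor distance equals 2r = 1.000·a.
d = 1.000 × 5.17 = 5.17 Å.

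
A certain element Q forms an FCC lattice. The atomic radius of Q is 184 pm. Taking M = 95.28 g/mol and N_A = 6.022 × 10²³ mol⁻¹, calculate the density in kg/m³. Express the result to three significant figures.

4490 kg/m³

In an FCC lattice, atoms touch along the face diagonal, so √2·a = 4r, giving a = 520.4 pm = 5.204 × 10^-8 cm.
With Z = 4, ρ = Z·M/(N_A·a³) = 4 × 95.28 / (6.022 × 10²³ × 1.410 × 10^-22) = 4.490 g/cm³ = 4490 kg/m³.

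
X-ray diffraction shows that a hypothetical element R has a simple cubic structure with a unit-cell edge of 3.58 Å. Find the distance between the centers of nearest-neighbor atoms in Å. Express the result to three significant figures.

3.58 Å

In a simple cubic structure, atoms touch along the cell edge, so a = 2r; the nearest-neighbor distance equals 2r = 1.000·a.
d = 1.000 × 3.58 = 3.58 Å.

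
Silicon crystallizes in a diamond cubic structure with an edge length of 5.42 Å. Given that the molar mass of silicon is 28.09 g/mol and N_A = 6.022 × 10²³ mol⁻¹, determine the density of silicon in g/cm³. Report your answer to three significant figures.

2.34 g/cm³

A diamond cubic unit cell contains Z = 8 atoms.
Cell volume: a³ = (5.42 Å)³ = (5.420 × 10^-8 cm)³ = 1.592 × 10^-22 cm³.
ρ = Z·M/(N_A·a³) = 8 × 28.09 / (6.022 × 10²³ × 1.592 × 10^-22) = 2.344 g/cm³.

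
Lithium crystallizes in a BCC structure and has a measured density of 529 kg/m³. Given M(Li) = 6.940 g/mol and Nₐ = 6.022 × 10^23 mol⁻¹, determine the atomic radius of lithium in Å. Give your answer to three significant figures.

1.52 Å

For a BCC cell (Z = 2), a³ = Z·M/(N_A·ρ) = 2 × 6.940 / (6.022 × 10²³ × 0.5290) = 4.357 × 10^-23 cm³, so a = 3.519 × 10^-8 cm = 3.519 Å.
Atoms touch along the body diagonal, so √3·a = 4r, so r = 0.4330 × a = 1.52 Å.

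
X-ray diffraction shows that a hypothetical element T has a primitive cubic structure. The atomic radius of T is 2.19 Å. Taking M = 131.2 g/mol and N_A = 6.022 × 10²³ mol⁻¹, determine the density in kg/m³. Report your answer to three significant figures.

2590 kg/m³

In a simple cubic lattice, atoms touch along the cell edge, so a = 2r, giving a = 4.380 Å = 4.380 × 10^-8 cm.
With Z = 1, ρ = Z·M/(N_A·a³) = 1 × 131.2 / (6.022 × 10²³ × 8.403 × 10^-23) = 2.593 g/cm³ = 2590 kg/m³.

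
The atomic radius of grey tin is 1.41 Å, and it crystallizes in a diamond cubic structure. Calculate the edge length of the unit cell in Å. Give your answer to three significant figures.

In a diamond cubic lattice, nearest neighbors lie along the body diagonal with √3·a = 8r.
a = 8r/√3 = 8 × 1.41 / 1.7321 = 6.51 Å.

6.51 Å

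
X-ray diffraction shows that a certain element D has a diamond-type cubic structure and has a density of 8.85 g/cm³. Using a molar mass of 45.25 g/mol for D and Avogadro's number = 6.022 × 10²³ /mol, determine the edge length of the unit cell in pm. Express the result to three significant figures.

408 pm

With Z = 8 atoms per diamond cubic cell, a³ = Z·M/(N_A·ρ) = 8 × 45.25 / (6.022 × 10²³ × 8.850 g/cm³) = 6.792 × 10^-23 cm³.
a = (6.792 × 10^-23)^(1/3) = 4.080 × 10^-8 cm = 408 pm.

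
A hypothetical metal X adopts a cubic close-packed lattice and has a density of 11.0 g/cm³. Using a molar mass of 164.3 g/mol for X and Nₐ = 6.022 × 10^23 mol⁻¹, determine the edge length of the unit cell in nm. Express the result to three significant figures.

0.463 nm

With Z = 4 atoms per FCC cell, a³ = Z·M/(N_A·ρ) = 4 × 164.3 / (6.022 × 10²³ × 11.00 g/cm³) = 9.921 × 10^-23 cm³.
a = (9.921 × 10^-23)^(1/3) = 4.629 × 10^-8 cm = 0.463 nm.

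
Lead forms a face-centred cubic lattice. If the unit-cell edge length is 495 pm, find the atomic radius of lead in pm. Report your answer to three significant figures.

In an FCC lattice, atoms touch along the face diagonal, so √2·a = 4r.
r = √2·a/4 = 1.4142 × 495 / 4 = 175 pm.

175 pm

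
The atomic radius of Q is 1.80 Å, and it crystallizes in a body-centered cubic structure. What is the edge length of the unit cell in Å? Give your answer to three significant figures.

4.16 Å

In a BCC lattice, atoms touch along the body diagonal, so √3·a = 4r.
a = 4r/√3 = 4 × 1.80 / 1.7321 = 4.16 Å.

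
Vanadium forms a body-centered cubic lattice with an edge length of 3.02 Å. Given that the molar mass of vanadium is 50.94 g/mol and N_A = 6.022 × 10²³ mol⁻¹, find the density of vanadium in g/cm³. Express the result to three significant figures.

A BCC unit cell contains Z = 2 atoms.
Cell volume: a³ = (3.02 Å)³ = (3.020 × 10^-8 cm)³ = 2.754 × 10^-23 cm³.
ρ = Z·M/(N_A·a³) = 2 × 50.94 / (6.022 × 10²³ × 2.754 × 10^-23) = 6.142 g/cm³.

6.14 g/cm³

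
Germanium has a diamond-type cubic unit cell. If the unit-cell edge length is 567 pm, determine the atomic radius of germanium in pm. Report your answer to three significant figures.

In a diamond cubic lattice, nearest neighbors lie along the body diagonal with √3·a = 8r.
r = √3·a/8 = 1.7321 × 567 / 8 = 123 pm.

123 pm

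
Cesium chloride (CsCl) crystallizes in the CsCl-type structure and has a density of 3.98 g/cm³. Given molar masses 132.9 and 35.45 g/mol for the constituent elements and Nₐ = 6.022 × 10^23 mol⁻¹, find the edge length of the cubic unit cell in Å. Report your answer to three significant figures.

M(CsCl) = 168.35 g/mol; Z = 1 formula unit per cell.
a³ = Z·M/(N_A·ρ) = 1 × 168.35 / (6.022 × 10²³ × 3.98) = 7.024 × 10^-23 cm³, so a = 4.126 × 10^-8 cm = 4.13 Å.

4.13 Å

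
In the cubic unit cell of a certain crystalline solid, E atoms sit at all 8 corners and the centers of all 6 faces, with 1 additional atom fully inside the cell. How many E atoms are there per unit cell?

5

Corner atoms are shared by 8 cells (1/8 each), face atoms by 2 (1/2 each), interior atoms are unshared.
Net atoms = 8 × 1/8 + 6 × 1/2 + 1 = 1 + 3 + 1 = 5.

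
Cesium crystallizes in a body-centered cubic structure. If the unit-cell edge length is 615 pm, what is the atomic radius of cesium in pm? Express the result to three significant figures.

266 pm

In a BCC lattice, atoms touch along the body diagonal, so √3·a = 4r.
r = √3·a/4 = 1.7321 × 615 / 4 = 266 pm.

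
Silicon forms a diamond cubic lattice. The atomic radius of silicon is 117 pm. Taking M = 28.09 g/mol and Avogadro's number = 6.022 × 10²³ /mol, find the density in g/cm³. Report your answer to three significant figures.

In a diamond cubic lattice, nearest neighbors lie along the body diagonal with √3·a = 8r, giving a = 540.4 pm = 5.404 × 10^-8 cm.
With Z = 8, ρ = Z·M/(N_A·a³) = 8 × 28.09 / (6.022 × 10²³ × 1.578 × 10^-22) = 2.365 g/cm³.

2.36 g/cm³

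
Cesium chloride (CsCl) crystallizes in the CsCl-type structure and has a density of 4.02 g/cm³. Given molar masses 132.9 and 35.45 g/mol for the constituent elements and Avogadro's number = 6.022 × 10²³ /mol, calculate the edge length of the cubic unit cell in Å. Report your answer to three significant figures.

4.11 Å

M(CsCl) = 168.35 g/mol; Z = 1 formula unit per cell.
a³ = Z·M/(N_A·ρ) = 1 × 168.35 / (6.022 × 10²³ × 4.02) = 6.954 × 10^-23 cm³, so a = 4.112 × 10^-8 cm = 4.11 Å.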